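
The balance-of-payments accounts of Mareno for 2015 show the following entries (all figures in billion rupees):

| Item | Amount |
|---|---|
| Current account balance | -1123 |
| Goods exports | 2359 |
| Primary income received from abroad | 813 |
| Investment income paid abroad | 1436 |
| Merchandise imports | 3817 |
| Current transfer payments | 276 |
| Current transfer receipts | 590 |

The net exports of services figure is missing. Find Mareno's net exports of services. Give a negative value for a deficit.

644

Current account = goods balance + services balance + net primary income + net secondary income
Sum of the known components = -1767
Net exports of services = CA - (known components) = -1123 - (-1767) = 644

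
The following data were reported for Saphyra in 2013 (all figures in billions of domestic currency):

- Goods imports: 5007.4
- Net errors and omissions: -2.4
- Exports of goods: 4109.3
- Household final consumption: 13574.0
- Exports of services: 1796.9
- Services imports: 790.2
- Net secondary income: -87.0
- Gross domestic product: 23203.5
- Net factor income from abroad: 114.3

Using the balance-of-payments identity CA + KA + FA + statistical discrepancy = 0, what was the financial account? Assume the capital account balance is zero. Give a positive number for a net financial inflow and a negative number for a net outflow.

-133.5

Goods balance = 4109.3 - 5007.4 = -898.1
Services balance = 1796.9 - 790.2 = 1006.7
Trade balance (goods + services) = -898.1 + 1006.7 = 108.6
Net primary income = 114.3
Net secondary income = -87.0
Current account = 108.6 + 114.3 + (-87.0) = 135.9
Financial account = -(135.9 + (-2.4)) = -133.5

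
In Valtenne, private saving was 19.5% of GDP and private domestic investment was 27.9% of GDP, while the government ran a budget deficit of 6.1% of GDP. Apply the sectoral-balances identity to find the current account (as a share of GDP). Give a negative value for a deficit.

By the sectoral-balances identity, CA = (S_private - I) + (T - G).
Private balance = 19.5 - 27.9 = -8.4
Government balance (T - G) = -6.1
CA = -8.4 + (-6.1) = -14.5

-14.5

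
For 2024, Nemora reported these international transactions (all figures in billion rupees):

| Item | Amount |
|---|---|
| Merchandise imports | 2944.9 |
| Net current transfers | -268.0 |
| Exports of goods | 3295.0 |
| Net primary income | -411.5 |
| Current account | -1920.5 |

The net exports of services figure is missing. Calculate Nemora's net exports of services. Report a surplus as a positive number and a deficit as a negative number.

Current account = goods balance + services balance + net primary income + net secondary income
Sum of the known components = -329.4
Net exports of services = CA - (known components) = -1920.5 - (-329.4) = -1591.1

-1591.1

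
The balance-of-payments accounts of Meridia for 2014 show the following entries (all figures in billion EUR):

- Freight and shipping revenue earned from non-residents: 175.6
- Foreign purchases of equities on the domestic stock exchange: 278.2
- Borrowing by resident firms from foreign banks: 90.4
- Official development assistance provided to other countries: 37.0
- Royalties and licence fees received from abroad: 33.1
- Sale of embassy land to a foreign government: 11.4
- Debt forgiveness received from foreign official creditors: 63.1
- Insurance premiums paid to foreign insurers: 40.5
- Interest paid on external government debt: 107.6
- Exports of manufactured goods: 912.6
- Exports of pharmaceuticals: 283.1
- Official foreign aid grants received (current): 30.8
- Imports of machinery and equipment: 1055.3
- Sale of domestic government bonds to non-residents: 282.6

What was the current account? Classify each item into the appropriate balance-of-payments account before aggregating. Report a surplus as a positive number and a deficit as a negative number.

Goods: -1055.3 + 283.1 + 912.6 = 140.4
Services: -40.5 + 175.6 + 33.1 = 168.2
Primary income: -107.6
Secondary income: 30.8 - 37.0 = -6.2
Current account = 140.4 + 168.2 + (-107.6) + (-6.2) = 194.8
(Excluded from the current account — financial account: foreign purchases of equities on the domestic stock exchange 278.2, borrowing by resident firms from foreign banks 90.4, sale of domestic government bonds to non-residents 282.6; capital account: sale of embassy land to a foreign government 11.4, debt forgiveness received from foreign official creditors 63.1.)

194.8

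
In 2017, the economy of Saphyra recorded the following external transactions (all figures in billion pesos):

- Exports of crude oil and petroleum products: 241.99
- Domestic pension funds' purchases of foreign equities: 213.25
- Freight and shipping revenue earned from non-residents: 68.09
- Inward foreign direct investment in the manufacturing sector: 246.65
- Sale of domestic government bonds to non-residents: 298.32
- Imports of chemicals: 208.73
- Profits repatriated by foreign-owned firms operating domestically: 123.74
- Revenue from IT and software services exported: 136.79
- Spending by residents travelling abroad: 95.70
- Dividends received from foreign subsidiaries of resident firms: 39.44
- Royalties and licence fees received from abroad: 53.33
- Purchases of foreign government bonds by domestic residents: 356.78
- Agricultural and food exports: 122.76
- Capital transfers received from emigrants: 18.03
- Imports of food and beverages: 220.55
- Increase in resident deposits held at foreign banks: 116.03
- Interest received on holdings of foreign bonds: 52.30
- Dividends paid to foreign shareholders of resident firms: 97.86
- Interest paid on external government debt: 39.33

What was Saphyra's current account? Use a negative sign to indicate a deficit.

-71.21

Goods: -220.55 + 122.76 + 241.99 - 208.73 = -64.53
Services: 53.33 + 136.79 + 68.09 - 95.70 = 162.51
Primary income: 52.30 - 123.74 - 39.33 - 97.86 + 39.44 = -169.19
Current account = (-64.53) + 162.51 + (-169.19) = -71.21
(Excluded from the current account — financial account: domestic pension funds' purchases of foreign equities 213.25, inward foreign direct investment in the manufacturing sector 246.65, sale of domestic government bonds to non-residents 298.32, purchases of foreign government bonds by domestic residents 356.78, increase in resident deposits held at foreign banks 116.03; capital account: capital transfers received from emigrants 18.03.)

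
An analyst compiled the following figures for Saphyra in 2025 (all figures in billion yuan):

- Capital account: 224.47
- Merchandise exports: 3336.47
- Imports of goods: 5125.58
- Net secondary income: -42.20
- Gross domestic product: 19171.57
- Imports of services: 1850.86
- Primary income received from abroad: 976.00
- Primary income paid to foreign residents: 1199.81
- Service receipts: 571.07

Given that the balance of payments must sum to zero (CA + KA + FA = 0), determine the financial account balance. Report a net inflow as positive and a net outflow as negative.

Goods balance = 3336.47 - 5125.58 = -1789.11
Services balance = 571.07 - 1850.86 = -1279.79
Trade balance (goods + services) = -1789.11 + (-1279.79) = -3068.90
Net primary income = 976.00 - 1199.81 = -223.81
Net secondary income = -42.20
Current account = -3068.90 + (-223.81) + (-42.20) = -3334.91
Financial account = -(-3334.91 + 224.47) = 3110.44

3110.44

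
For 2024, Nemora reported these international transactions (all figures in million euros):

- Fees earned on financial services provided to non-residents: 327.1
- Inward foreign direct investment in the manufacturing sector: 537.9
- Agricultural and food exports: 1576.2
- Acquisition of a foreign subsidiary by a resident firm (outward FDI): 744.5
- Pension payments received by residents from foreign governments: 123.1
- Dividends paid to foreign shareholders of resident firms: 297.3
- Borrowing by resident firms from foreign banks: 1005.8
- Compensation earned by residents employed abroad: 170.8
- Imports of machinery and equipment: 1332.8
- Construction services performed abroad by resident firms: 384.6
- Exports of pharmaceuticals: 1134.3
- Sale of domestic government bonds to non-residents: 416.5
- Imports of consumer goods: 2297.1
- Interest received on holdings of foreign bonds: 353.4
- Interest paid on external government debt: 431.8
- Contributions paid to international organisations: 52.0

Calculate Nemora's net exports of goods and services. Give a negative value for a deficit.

-207.7

Goods: -2297.1 - 1332.8 + 1576.2 + 1134.3 = -919.4
Services: 384.6 + 327.1 = 711.7
Trade balance = -919.4 + 711.7 = -207.7
(Excluded from the trade balance — financial account: inward foreign direct investment in the manufacturing sector 537.9, acquisition of a foreign subsidiary by a resident firm (outward FDI) 744.5, borrowing by resident firms from foreign banks 1005.8, sale of domestic government bonds to non-residents 416.5; secondary income: pension payments received by residents from foreign governments 123.1, contributions paid to international organisations 52.0; primary income: dividends paid to foreign shareholders of resident firms 297.3, compensation earned by residents employed abroad 170.8, interest received on holdings of foreign bonds 353.4, interest paid on external government debt 431.8.)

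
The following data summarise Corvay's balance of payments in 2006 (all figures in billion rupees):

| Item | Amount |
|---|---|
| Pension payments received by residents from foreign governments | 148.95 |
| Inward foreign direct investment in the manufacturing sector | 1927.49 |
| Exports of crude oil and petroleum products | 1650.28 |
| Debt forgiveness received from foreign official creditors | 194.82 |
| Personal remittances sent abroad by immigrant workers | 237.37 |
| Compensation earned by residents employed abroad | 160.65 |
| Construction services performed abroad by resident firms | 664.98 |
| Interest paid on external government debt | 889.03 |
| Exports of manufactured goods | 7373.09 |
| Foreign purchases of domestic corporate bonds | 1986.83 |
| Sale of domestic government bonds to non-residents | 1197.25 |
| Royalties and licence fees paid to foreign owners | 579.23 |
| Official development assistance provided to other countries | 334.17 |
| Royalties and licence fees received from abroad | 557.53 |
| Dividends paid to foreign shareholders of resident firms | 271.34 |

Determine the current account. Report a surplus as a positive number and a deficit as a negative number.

Goods: 1650.28 + 7373.09 = 9023.37
Services: 664.98 + 557.53 - 579.23 = 643.28
Primary income: -271.34 + 160.65 - 889.03 = -999.72
Secondary income: -237.37 - 334.17 + 148.95 = -422.59
Current account = 9023.37 + 643.28 + (-999.72) + (-422.59) = 8244.34
(Excluded from the current account — financial account: inward foreign direct investment in the manufacturing sector 1927.49, foreign purchases of domestic corporate bonds 1986.83, sale of domestic government bonds to non-residents 1197.25; capital account: debt forgiveness received from foreign official creditors 194.82.)

8244.34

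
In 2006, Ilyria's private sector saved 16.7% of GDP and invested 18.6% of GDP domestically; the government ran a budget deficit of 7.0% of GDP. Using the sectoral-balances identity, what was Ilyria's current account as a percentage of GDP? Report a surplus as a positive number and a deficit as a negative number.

-8.9

By the sectoral-balances identity, CA = (S_private - I) + (T - G).
Private balance = 16.7 - 18.6 = -1.9
Government balance (T - G) = -7.0
CA = -1.9 + (-7.0) = -8.9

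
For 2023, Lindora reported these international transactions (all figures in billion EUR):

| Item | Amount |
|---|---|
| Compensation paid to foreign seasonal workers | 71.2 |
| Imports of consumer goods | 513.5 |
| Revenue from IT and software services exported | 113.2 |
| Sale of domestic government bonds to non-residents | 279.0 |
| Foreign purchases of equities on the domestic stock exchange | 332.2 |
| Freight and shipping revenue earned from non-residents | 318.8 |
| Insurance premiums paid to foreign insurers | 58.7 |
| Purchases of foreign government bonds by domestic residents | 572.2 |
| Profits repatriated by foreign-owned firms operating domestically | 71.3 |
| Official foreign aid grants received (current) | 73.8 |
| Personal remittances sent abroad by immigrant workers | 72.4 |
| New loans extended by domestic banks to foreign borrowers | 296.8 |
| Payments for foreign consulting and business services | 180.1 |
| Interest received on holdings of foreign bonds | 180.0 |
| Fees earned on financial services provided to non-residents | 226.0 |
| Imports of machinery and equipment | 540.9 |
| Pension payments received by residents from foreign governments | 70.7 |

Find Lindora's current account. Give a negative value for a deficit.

Goods: -513.5 - 540.9 = -1054.4
Services: 113.2 + 318.8 + 226.0 - 180.1 - 58.7 = 419.2
Primary income: -71.3 + 180.0 - 71.2 = 37.5
Secondary income: -72.4 + 70.7 + 73.8 = 72.1
Current account = (-1054.4) + 419.2 + 37.5 + 72.1 = -525.6
(Excluded from the current account — financial account: sale of domestic government bonds to non-residents 279.0, foreign purchases of equities on the domestic stock exchange 332.2, purchases of foreign government bonds by domestic residents 572.2, new loans extended by domestic banks to foreign borrowers 296.8.)

-525.6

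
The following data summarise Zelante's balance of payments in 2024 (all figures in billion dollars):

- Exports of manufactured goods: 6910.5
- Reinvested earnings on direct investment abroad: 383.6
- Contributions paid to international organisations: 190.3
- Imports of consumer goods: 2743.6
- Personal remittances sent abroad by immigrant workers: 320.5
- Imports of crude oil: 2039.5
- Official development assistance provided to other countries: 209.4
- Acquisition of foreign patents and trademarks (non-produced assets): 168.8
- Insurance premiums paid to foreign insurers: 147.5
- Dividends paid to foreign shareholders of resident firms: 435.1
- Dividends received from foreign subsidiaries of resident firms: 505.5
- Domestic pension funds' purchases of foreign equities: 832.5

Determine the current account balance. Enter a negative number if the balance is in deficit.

Goods: -2743.6 + 6910.5 - 2039.5 = 2127.4
Services: -147.5
Primary income: 505.5 + 383.6 - 435.1 = 454.0
Secondary income: -209.4 - 320.5 - 190.3 = -720.2
Current account = 2127.4 + (-147.5) + 454.0 + (-720.2) = 1713.7
(Excluded from the current account — capital account: acquisition of foreign patents and trademarks (non-produced assets) 168.8; financial account: domestic pension funds' purchases of foreign equities 832.5.)

1713.7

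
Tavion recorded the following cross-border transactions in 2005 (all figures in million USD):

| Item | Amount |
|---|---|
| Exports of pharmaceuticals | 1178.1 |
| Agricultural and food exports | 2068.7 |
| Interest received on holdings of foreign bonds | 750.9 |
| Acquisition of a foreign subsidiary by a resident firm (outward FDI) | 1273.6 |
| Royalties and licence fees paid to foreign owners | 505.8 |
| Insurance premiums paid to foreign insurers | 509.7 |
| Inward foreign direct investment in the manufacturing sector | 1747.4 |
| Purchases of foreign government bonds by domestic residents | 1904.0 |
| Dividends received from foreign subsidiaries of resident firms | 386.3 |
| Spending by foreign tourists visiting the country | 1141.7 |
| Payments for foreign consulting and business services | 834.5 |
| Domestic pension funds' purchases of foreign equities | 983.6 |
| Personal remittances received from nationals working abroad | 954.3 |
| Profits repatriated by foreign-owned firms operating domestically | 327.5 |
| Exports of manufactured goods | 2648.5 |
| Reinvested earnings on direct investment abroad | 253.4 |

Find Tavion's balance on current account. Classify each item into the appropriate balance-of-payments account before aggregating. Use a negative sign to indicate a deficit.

7204.4

Goods: 1178.1 + 2648.5 + 2068.7 = 5895.3
Services: -509.7 - 505.8 - 834.5 + 1141.7 = -708.3
Primary income: -327.5 + 386.3 + 253.4 + 750.9 = 1063.1
Secondary income: 954.3
Current account = 5895.3 + (-708.3) + 1063.1 + 954.3 = 7204.4
(Excluded from the current account — financial account: acquisition of a foreign subsidiary by a resident firm (outward FDI) 1273.6, inward foreign direct investment in the manufacturing sector 1747.4, purchases of foreign government bonds by domestic residents 1904.0, domestic pension funds' purchases of foreign equities 983.6.)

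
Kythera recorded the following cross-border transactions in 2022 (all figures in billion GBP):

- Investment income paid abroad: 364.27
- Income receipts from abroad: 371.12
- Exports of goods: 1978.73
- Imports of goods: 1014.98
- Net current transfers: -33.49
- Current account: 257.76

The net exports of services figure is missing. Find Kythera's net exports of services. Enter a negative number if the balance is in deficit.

-679.35

Current account = goods balance + services balance + net primary income + net secondary income
Sum of the known components = 937.11
Net exports of services = CA - (known components) = 257.76 - 937.11 = -679.35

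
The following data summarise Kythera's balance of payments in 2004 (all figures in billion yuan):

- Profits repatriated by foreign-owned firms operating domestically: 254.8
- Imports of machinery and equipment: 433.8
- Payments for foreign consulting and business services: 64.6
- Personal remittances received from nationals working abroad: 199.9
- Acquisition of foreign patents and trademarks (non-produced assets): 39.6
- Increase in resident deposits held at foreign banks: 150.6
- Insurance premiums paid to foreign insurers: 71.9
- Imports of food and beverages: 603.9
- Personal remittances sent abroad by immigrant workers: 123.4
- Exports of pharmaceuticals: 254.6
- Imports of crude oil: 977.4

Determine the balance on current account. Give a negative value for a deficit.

-2075.3

Goods: -977.4 - 603.9 - 433.8 + 254.6 = -1760.5
Services: -71.9 - 64.6 = -136.5
Primary income: -254.8
Secondary income: 199.9 - 123.4 = 76.5
Current account = (-1760.5) + (-136.5) + (-254.8) + 76.5 = -2075.3
(Excluded from the current account — capital account: acquisition of foreign patents and trademarks (non-produced assets) 39.6; financial account: increase in resident deposits held at foreign banks 150.6.)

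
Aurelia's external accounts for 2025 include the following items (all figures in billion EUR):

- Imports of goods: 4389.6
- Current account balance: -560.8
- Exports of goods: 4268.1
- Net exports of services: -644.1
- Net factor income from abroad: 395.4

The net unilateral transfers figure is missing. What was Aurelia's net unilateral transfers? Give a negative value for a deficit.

Current account = goods balance + services balance + net primary income + net secondary income
Sum of the known components = -370.2
Net unilateral transfers = CA - (known components) = -560.8 - (-370.2) = -190.6

-190.6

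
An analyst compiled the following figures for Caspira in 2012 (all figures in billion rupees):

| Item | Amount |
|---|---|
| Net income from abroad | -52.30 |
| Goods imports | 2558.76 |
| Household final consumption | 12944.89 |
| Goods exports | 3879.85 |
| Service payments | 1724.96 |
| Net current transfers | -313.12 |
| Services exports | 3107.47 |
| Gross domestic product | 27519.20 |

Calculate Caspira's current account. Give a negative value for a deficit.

2338.18

Goods balance = 3879.85 - 2558.76 = 1321.09
Services balance = 3107.47 - 1724.96 = 1382.51
Trade balance (goods + services) = 1321.09 + 1382.51 = 2703.60
Net primary income = -52.30
Net secondary income = -313.12
Current account = 2703.60 + (-52.30) + (-313.12) = 2338.18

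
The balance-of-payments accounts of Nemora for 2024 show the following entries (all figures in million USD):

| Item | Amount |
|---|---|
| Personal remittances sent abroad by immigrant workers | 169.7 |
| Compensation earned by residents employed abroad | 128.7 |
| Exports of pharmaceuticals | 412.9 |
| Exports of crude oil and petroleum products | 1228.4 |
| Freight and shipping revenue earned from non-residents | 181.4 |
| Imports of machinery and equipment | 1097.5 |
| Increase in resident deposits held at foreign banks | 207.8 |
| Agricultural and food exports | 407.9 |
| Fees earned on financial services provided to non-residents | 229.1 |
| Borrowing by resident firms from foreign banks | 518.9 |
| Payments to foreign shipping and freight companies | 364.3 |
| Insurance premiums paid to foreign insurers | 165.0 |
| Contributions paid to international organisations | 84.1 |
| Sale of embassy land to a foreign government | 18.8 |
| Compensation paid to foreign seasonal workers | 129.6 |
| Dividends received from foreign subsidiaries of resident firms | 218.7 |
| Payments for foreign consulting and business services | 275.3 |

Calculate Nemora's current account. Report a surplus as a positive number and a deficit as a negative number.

521.6

Goods: -1097.5 + 412.9 + 1228.4 + 407.9 = 951.7
Services: -275.3 - 364.3 + 229.1 + 181.4 - 165.0 = -394.1
Primary income: 218.7 - 129.6 + 128.7 = 217.8
Secondary income: -84.1 - 169.7 = -253.8
Current account = 951.7 + (-394.1) + 217.8 + (-253.8) = 521.6
(Excluded from the current account — financial account: increase in resident deposits held at foreign banks 207.8, borrowing by resident firms from foreign banks 518.9; capital account: sale of embassy land to a foreign government 18.8.)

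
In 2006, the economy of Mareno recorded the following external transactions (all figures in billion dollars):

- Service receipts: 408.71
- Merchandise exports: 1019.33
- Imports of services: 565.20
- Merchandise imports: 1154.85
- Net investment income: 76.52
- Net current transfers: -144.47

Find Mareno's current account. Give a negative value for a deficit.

-359.96

Goods balance = 1019.33 - 1154.85 = -135.52
Services balance = 408.71 - 565.20 = -156.49
Trade balance (goods + services) = -135.52 + (-156.49) = -292.01
Net primary income = 76.52
Net secondary income = -144.47
Current account = -292.01 + 76.52 + (-144.47) = -359.96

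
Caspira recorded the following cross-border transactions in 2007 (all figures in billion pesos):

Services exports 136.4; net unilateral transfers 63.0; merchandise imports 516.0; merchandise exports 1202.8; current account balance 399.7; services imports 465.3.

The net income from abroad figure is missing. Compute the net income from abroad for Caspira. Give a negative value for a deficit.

-21.2

Current account = goods balance + services balance + net primary income + net secondary income
Sum of the known components = 420.9
Net income from abroad = CA - (known components) = 399.7 - 420.9 = -21.2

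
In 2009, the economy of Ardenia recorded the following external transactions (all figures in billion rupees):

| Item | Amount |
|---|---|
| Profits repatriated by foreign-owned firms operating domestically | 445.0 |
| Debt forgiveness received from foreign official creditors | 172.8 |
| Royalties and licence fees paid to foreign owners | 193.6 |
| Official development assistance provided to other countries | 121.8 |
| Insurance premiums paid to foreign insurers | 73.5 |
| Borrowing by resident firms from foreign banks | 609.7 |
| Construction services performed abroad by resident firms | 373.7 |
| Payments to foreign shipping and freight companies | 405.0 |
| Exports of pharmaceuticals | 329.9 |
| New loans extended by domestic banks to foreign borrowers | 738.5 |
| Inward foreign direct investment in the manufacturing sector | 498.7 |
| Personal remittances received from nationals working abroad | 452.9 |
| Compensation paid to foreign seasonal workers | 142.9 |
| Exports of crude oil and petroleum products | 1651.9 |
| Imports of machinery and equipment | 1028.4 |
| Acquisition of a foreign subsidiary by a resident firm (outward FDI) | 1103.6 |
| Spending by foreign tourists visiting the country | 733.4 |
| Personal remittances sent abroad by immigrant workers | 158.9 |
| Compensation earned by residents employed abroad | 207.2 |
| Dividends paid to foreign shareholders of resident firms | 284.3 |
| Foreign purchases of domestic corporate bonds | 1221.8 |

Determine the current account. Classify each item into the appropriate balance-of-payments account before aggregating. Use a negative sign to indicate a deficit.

895.6

Goods: 1651.9 - 1028.4 + 329.9 = 953.4
Services: -193.6 + 373.7 - 405.0 - 73.5 + 733.4 = 435.0
Primary income: -284.3 - 142.9 - 445.0 + 207.2 = -665.0
Secondary income: -121.8 - 158.9 + 452.9 = 172.2
Current account = 953.4 + 435.0 + (-665.0) + 172.2 = 895.6
(Excluded from the current account — capital account: debt forgiveness received from foreign official creditors 172.8; financial account: borrowing by resident firms from foreign banks 609.7, new loans extended by domestic banks to foreign borrowers 738.5, inward foreign direct investment in the manufacturing sector 498.7, acquisition of a foreign subsidiary by a resident firm (outward FDI) 1103.6, foreign purchases of domestic corporate bonds 1221.8.)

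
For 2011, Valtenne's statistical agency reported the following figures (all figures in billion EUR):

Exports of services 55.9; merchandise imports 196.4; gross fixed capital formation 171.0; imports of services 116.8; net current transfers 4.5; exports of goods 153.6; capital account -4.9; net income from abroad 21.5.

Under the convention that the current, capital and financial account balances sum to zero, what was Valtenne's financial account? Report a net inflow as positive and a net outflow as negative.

82.6

Goods balance = 153.6 - 196.4 = -42.8
Services balance = 55.9 - 116.8 = -60.9
Trade balance (goods + services) = -42.8 + (-60.9) = -103.7
Net primary income = 21.5
Net secondary income = 4.5
Current account = -103.7 + 21.5 + 4.5 = -77.7
Financial account = -(-77.7 + (-4.9)) = 82.6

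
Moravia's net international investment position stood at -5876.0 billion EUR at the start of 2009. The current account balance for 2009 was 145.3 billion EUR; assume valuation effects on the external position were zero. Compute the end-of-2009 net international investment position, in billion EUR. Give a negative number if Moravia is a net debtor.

With no valuation effects, change in NIIP = current account = 145.3
End-of-year NIIP = -5876.0 + 145.3 = -5730.7

-5730.7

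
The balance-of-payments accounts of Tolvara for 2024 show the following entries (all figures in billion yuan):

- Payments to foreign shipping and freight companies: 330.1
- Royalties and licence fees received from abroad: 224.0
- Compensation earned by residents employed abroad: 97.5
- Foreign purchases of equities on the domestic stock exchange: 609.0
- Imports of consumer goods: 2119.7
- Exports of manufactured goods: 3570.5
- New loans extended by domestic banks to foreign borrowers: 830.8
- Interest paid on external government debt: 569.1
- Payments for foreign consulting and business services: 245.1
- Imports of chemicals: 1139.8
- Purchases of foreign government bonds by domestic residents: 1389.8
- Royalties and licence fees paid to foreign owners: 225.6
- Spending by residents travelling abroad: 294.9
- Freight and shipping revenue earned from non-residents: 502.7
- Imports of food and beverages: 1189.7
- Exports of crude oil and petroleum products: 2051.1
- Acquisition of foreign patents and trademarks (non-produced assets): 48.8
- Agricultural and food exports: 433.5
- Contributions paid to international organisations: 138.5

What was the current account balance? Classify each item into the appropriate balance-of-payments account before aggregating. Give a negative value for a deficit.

626.8

Goods: -1139.8 + 433.5 - 1189.7 - 2119.7 + 3570.5 + 2051.1 = 1605.9
Services: -245.1 + 502.7 - 294.9 - 330.1 - 225.6 + 224.0 = -369.0
Primary income: 97.5 - 569.1 = -471.6
Secondary income: -138.5
Current account = 1605.9 + (-369.0) + (-471.6) + (-138.5) = 626.8
(Excluded from the current account — financial account: foreign purchases of equities on the domestic stock exchange 609.0, new loans extended by domestic banks to foreign borrowers 830.8, purchases of foreign government bonds by domestic residents 1389.8; capital account: acquisition of foreign patents and trademarks (non-produced assets) 48.8.)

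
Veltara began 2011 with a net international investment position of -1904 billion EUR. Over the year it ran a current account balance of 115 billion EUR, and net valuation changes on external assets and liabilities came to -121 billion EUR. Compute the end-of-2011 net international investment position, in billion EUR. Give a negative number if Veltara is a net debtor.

Change in NIIP = current account + net valuation change = 115 + (-121) = -6
End-of-year NIIP = -1904 + (-6) = -1910

-1910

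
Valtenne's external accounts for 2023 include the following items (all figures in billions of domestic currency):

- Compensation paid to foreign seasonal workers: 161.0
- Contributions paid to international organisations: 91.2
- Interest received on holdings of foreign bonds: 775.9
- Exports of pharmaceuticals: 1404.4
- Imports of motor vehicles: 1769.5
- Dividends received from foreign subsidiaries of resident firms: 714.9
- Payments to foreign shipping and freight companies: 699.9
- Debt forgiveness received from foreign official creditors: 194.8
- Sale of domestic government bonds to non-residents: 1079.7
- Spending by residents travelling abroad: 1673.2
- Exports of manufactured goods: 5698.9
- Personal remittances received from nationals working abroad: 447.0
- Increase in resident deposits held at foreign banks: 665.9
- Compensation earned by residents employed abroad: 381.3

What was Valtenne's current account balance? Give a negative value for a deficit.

5027.6

Goods: 5698.9 + 1404.4 - 1769.5 = 5333.8
Services: -699.9 - 1673.2 = -2373.1
Primary income: 381.3 + 714.9 + 775.9 - 161.0 = 1711.1
Secondary income: -91.2 + 447.0 = 355.8
Current account = 5333.8 + (-2373.1) + 1711.1 + 355.8 = 5027.6
(Excluded from the current account — capital account: debt forgiveness received from foreign official creditors 194.8; financial account: sale of domestic government bonds to non-residents 1079.7, increase in resident deposits held at foreign banks 665.9.)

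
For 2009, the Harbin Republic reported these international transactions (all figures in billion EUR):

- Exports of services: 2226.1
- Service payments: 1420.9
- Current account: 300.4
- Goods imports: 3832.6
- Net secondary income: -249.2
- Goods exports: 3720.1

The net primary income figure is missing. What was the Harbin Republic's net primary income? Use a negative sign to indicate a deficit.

Current account = goods balance + services balance + net primary income + net secondary income
Sum of the known components = 443.5
Net primary income = CA - (known components) = 300.4 - 443.5 = -143.1

-143.1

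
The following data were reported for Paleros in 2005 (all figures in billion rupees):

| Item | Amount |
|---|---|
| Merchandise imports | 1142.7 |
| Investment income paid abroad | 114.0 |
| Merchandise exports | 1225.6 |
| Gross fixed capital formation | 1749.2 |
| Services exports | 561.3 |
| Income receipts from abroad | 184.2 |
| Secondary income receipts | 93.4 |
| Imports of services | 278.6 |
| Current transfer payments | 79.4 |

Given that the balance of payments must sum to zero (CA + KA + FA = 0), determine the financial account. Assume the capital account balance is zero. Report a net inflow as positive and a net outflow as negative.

-449.8

Goods balance = 1225.6 - 1142.7 = 82.9
Services balance = 561.3 - 278.6 = 282.7
Trade balance (goods + services) = 82.9 + 282.7 = 365.6
Net primary income = 184.2 - 114.0 = 70.2
Net secondary income = 93.4 - 79.4 = 14.0
Current account = 365.6 + 70.2 + 14.0 = 449.8
Financial account = -(449.8) = -449.8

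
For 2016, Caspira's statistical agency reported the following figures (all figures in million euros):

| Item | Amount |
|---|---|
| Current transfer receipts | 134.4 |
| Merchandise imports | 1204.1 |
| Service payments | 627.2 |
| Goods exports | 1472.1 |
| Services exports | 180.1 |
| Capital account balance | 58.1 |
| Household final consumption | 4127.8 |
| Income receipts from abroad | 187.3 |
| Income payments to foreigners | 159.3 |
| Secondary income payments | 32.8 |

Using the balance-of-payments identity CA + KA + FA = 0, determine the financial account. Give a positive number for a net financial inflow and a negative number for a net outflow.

Goods balance = 1472.1 - 1204.1 = 268.0
Services balance = 180.1 - 627.2 = -447.1
Trade balance (goods + services) = 268.0 + (-447.1) = -179.1
Net primary income = 187.3 - 159.3 = 28.0
Net secondary income = 134.4 - 32.8 = 101.6
Current account = -179.1 + 28.0 + 101.6 = -49.5
Financial account = -(-49.5 + 58.1) = -8.6

-8.6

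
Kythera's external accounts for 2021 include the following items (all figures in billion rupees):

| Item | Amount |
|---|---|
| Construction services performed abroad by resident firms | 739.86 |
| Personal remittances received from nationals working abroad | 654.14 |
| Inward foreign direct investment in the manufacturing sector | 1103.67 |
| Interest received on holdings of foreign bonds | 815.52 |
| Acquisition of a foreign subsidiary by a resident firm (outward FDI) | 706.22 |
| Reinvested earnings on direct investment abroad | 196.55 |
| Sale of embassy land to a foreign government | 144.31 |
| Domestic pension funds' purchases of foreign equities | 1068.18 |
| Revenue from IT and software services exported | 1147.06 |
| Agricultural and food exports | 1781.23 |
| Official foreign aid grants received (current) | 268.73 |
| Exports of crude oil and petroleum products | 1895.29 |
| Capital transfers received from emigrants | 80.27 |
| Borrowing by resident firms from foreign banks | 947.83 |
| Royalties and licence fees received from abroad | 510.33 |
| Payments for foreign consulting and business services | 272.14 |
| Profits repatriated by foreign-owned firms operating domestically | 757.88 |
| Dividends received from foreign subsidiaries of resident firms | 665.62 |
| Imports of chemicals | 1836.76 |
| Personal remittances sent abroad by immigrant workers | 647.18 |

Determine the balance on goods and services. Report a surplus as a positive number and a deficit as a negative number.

Goods: 1895.29 + 1781.23 - 1836.76 = 1839.76
Services: 1147.06 + 739.86 + 510.33 - 272.14 = 2125.11
Trade balance = 1839.76 + 2125.11 = 3964.87
(Excluded from the trade balance — secondary income: personal remittances received from nationals working abroad 654.14, official foreign aid grants received (current) 268.73, personal remittances sent abroad by immigrant workers 647.18; financial account: inward foreign direct investment in the manufacturing sector 1103.67, acquisition of a foreign subsidiary by a resident firm (outward FDI) 706.22, domestic pension funds' purchases of foreign equities 1068.18, borrowing by resident firms from foreign banks 947.83; primary income: interest received on holdings of foreign bonds 815.52, reinvested earnings on direct investment abroad 196.55, profits repatriated by foreign-owned firms operating domestically 757.88, dividends received from foreign subsidiaries of resident firms 665.62; capital account: sale of embassy land to a foreign government 144.31, capital transfers received from emigrants 80.27.)

3964.87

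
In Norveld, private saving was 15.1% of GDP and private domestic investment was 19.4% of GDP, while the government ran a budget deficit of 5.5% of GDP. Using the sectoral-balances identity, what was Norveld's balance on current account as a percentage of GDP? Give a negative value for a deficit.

By the sectoral-balances identity, CA = (S_private - I) + (T - G).
Private balance = 15.1 - 19.4 = -4.3
Government balance (T - G) = -5.5
CA = -4.3 + (-5.5) = -9.8

-9.8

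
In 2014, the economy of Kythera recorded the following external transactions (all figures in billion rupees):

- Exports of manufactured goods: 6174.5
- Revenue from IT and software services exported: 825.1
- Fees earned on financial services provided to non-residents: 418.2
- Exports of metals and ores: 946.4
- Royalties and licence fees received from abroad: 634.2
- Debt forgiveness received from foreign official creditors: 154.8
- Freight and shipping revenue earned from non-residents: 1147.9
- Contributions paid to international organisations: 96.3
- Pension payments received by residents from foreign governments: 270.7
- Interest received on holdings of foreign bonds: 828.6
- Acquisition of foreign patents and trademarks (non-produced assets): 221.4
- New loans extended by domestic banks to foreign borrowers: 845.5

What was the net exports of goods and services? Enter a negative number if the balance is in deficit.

Goods: 946.4 + 6174.5 = 7120.9
Services: 1147.9 + 418.2 + 825.1 + 634.2 = 3025.4
Trade balance = 7120.9 + 3025.4 = 10146.3
(Excluded from the trade balance — capital account: debt forgiveness received from foreign official creditors 154.8, acquisition of foreign patents and trademarks (non-produced assets) 221.4; secondary income: contributions paid to international organisations 96.3, pension payments received by residents from foreign governments 270.7; primary income: interest received on holdings of foreign bonds 828.6; financial account: new loans extended by domestic banks to foreign borrowers 845.5.)

10146.3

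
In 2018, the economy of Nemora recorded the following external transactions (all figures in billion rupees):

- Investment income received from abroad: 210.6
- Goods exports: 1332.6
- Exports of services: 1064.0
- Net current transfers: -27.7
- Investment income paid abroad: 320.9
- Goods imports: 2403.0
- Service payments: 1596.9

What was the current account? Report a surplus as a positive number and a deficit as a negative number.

Goods balance = 1332.6 - 2403.0 = -1070.4
Services balance = 1064.0 - 1596.9 = -532.9
Trade balance (goods + services) = -1070.4 + (-532.9) = -1603.3
Net primary income = 210.6 - 320.9 = -110.3
Net secondary income = -27.7
Current account = -1603.3 + (-110.3) + (-27.7) = -1741.3

-1741.3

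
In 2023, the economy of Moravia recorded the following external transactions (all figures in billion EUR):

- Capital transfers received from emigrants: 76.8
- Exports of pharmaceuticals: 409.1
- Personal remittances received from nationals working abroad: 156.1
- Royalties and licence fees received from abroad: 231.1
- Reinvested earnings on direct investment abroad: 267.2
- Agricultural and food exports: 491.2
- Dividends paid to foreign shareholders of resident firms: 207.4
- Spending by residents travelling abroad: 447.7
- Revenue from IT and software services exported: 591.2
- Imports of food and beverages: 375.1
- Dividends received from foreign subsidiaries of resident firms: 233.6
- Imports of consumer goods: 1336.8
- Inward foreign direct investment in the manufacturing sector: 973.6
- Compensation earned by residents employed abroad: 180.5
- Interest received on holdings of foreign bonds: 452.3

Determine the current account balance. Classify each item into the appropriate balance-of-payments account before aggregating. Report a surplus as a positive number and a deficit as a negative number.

645.3

Goods: -1336.8 - 375.1 + 491.2 + 409.1 = -811.6
Services: -447.7 + 591.2 + 231.1 = 374.6
Primary income: 267.2 - 207.4 + 452.3 + 233.6 + 180.5 = 926.2
Secondary income: 156.1
Current account = (-811.6) + 374.6 + 926.2 + 156.1 = 645.3
(Excluded from the current account — capital account: capital transfers received from emigrants 76.8; financial account: inward foreign direct investment in the manufacturing sector 973.6.)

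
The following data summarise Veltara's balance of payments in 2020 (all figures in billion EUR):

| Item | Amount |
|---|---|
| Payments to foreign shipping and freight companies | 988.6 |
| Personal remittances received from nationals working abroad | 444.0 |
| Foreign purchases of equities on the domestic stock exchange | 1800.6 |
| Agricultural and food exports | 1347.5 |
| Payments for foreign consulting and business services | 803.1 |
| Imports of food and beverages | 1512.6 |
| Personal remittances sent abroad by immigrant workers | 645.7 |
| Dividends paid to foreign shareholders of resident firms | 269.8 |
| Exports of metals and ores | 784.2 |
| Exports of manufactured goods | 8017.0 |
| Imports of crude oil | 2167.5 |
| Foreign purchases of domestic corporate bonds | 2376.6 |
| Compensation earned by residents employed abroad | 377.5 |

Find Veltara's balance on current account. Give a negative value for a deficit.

Goods: -1512.6 + 8017.0 + 1347.5 - 2167.5 + 784.2 = 6468.6
Services: -803.1 - 988.6 = -1791.7
Primary income: 377.5 - 269.8 = 107.7
Secondary income: 444.0 - 645.7 = -201.7
Current account = 6468.6 + (-1791.7) + 107.7 + (-201.7) = 4582.9
(Excluded from the current account — financial account: foreign purchases of equities on the domestic stock exchange 1800.6, foreign purchases of domestic corporate bonds 2376.6.)

4582.9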